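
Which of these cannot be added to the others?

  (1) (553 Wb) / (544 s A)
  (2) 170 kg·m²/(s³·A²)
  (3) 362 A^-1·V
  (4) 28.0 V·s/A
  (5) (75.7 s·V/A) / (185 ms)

(4)

Work out the base dimensions of each:
  (1) [kg·m²·s⁻²·A⁻¹] / [s·A] = kg·m²·s⁻³·A⁻²
  (2) kg·m²·s⁻³·A⁻²
  (3) V·A⁻¹ = J·C⁻¹·A⁻¹ = kg·m²·s⁻³·A⁻²
  (4) V·s·A⁻¹ = J·C⁻¹·s·A⁻¹ = kg·m²·s⁻²·A⁻²
  (5) [kg·m²·s⁻²·A⁻²] / [s] = kg·m²·s⁻³·A⁻²
All reduce to kg·m²·s⁻³·A⁻² except (4), which is kg·m²·s⁻²·A⁻².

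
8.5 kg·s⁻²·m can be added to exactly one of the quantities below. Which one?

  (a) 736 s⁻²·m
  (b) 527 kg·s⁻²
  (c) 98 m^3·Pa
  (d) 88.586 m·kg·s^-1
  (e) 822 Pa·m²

Reference: kg·m·s⁻².
Each option:
  (a) m·s⁻²
  (b) kg·s⁻²
  (c) Pa·m³ = N·m⁻²·m³ = kg·m²·s⁻²
  (d) kg·m·s⁻¹
  (e) Pa·m² = N·m⁻²·m² = kg·m·s⁻²  ← same
Only (e) matches kg·m·s⁻².

(e)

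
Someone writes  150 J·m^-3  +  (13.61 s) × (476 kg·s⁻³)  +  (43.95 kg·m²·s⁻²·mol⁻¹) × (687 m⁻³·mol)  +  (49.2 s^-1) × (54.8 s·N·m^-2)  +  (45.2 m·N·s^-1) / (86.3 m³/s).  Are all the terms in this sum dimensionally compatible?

No

Expand each in SI base units:
  150 J·m^-3:  J·m⁻³ = N·m·m⁻³ = kg·m⁻¹·s⁻²
  (13.61 s) × (476 kg·s⁻³):  [s] · [kg·s⁻³] = kg·s⁻²
  (43.95 kg·m²·s⁻²·mol⁻¹) × (687 m⁻³·mol):  [kg·m²·s⁻²·mol⁻¹] · [m⁻³·mol] = kg·m⁻¹·s⁻²
  (49.2 s^-1) × (54.8 s·N·m^-2):  [s⁻¹] · [kg·m⁻¹·s⁻¹] = kg·m⁻¹·s⁻²
  (45.2 m·N·s^-1) / (86.3 m³/s):  [kg·m²·s⁻³] / [m³·s⁻¹] = kg·m⁻¹·s⁻²
The terms do not share a single dimension (kg·m⁻¹·s⁻² vs kg·s⁻²).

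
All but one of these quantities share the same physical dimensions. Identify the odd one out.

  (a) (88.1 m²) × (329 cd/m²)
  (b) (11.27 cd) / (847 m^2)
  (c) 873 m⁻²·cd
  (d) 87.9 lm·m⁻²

(a)

Dimensions:
  (a) [m²] · [m⁻²·cd] = cd
  (b) [cd] / [m²] = m⁻²·cd
  (c) cd·m⁻² = m⁻²·cd
  (d) lm·m⁻² = cd·m⁻² = m⁻²·cd
All reduce to m⁻²·cd except (a), which is cd.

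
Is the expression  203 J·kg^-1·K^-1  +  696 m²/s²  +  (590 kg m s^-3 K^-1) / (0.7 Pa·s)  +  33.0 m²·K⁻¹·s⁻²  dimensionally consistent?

No

In SI base units:
  203 J·kg^-1·K^-1:  J·kg⁻¹·K⁻¹ = N·m·kg⁻¹·K⁻¹ = m²·s⁻²·K⁻¹
  696 m²/s²:  m²·s⁻²
  (590 kg m s^-3 K^-1) / (0.7 Pa·s):  [kg·m·s⁻³·K⁻¹] / [kg·m⁻¹·s⁻¹] = m²·s⁻²·K⁻¹
  33.0 m²·K⁻¹·s⁻²:  m²·s⁻²·K⁻¹
The terms do not share a single dimension (m²·s⁻² vs m²·s⁻²·K⁻¹).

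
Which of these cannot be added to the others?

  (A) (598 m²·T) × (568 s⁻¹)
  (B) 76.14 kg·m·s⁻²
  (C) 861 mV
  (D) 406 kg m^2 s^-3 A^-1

(B)

Work out the base dimensions of each:
  (A) [kg·m²·s⁻²·A⁻¹] · [s⁻¹] = kg·m²·s⁻³·A⁻¹
  (B) kg·m·s⁻²
  (C) V = J·C⁻¹ = kg·m²·s⁻³·A⁻¹
  (D) kg·m²·s⁻³·A⁻¹
All reduce to kg·m²·s⁻³·A⁻¹ except (B), which is kg·m·s⁻².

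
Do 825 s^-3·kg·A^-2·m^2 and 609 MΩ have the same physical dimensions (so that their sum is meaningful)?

Yes

Expand each in SI base units:
  825 s^-3·kg·A^-2·m^2:  kg·m²·s⁻³·A⁻²
  609 MΩ:  Ω = V·A⁻¹ = kg·m²·s⁻³·A⁻²
Both are kg·m²·s⁻³·A⁻², so they have the same dimensions and can be added.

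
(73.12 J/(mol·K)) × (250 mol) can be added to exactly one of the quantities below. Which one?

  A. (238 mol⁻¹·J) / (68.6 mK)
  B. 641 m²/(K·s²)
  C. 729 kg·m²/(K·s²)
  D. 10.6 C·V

C.

Reference: [kg·m²·s⁻²·K⁻¹·mol⁻¹] · [mol] = kg·m²·s⁻²·K⁻¹.
Each option:
  A. [kg·m²·s⁻²·mol⁻¹] / [K] = kg·m²·s⁻²·K⁻¹·mol⁻¹
  B. m²·s⁻²·K⁻¹
  C. kg·m²·s⁻²·K⁻¹  ← same
  D. C·V = s·A·J·C⁻¹ = kg·m²·s⁻²
Only C. matches kg·m²·s⁻²·K⁻¹.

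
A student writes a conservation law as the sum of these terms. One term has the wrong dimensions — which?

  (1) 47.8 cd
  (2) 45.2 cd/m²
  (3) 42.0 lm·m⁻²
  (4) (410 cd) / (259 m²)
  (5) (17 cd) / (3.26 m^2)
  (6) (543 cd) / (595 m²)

Reduce each to base SI dimensions:
  (1) cd
  (2) cd·m⁻² = m⁻²·cd
  (3) lm·m⁻² = cd·m⁻² = m⁻²·cd
  (4) [cd] / [m²] = m⁻²·cd
  (5) [cd] / [m²] = m⁻²·cd
  (6) [cd] / [m²] = m⁻²·cd
All reduce to m⁻²·cd except (1), which is cd.

(1)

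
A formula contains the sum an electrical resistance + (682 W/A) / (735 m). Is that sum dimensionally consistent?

Expand each in SI base units:
  an electrical resistance:  [electrical resistance] = kg·m²·s⁻³·A⁻²
  (682 W/A) / (735 m):  [kg·m²·s⁻³·A⁻¹] / [m] = kg·m·s⁻³·A⁻¹
kg·m²·s⁻³·A⁻² ≠ kg·m·s⁻³·A⁻¹, so they cannot be added.

No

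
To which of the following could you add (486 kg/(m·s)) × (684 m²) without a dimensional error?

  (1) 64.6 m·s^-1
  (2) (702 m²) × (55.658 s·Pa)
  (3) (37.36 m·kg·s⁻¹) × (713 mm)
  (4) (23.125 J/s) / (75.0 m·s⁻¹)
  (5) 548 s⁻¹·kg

Reference: [kg·m⁻¹·s⁻¹] · [m²] = kg·m·s⁻¹.
Each option:
  (1) m·s⁻¹
  (2) [m²] · [kg·m⁻¹·s⁻¹] = kg·m·s⁻¹  ← same
  (3) [kg·m·s⁻¹] · [m] = kg·m²·s⁻¹
  (4) [kg·m²·s⁻³] / [m·s⁻¹] = kg·m·s⁻²
  (5) kg·s⁻¹
Only (2) matches kg·m·s⁻¹.

(2)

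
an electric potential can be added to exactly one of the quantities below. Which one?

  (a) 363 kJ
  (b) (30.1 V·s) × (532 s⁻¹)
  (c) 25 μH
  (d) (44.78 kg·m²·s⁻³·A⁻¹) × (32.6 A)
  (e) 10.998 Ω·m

(b)

Reference: [electric potential] = kg·m²·s⁻³·A⁻¹.
Each option:
  (a) J = N·m = kg·m²·s⁻²
  (b) [kg·m²·s⁻²·A⁻¹] · [s⁻¹] = kg·m²·s⁻³·A⁻¹  ← same
  (c) H = V·s·A⁻¹ = kg·m²·s⁻²·A⁻²
  (d) [kg·m²·s⁻³·A⁻¹] · [A] = kg·m²·s⁻³
  (e) Ω·m = V·A⁻¹·m = kg·m³·s⁻³·A⁻²
Only (b) matches kg·m²·s⁻³·A⁻¹.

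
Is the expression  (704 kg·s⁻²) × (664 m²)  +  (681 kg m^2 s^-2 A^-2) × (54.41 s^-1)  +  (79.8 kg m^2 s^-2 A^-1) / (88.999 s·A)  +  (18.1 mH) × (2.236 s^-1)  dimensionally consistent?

No

Reduce each to base SI dimensions:
  (704 kg·s⁻²) × (664 m²):  [kg·s⁻²] · [m²] = kg·m²·s⁻²
  (681 kg m^2 s^-2 A^-2) × (54.41 s^-1):  [kg·m²·s⁻²·A⁻²] · [s⁻¹] = kg·m²·s⁻³·A⁻²
  (79.8 kg m^2 s^-2 A^-1) / (88.999 s·A):  [kg·m²·s⁻²·A⁻¹] / [s·A] = kg·m²·s⁻³·A⁻²
  (18.1 mH) × (2.236 s^-1):  [kg·m²·s⁻²·A⁻²] · [s⁻¹] = kg·m²·s⁻³·A⁻²
The terms do not share a single dimension (kg·m²·s⁻² vs kg·m²·s⁻³·A⁻²).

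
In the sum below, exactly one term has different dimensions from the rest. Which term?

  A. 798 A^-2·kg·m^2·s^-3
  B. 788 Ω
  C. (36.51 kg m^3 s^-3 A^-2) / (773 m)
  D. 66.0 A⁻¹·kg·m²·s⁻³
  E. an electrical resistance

D.

Expand each in SI base units:
  A. kg·m²·s⁻³·A⁻²
  B. Ω = V·A⁻¹ = kg·m²·s⁻³·A⁻²
  C. [kg·m³·s⁻³·A⁻²] / [m] = kg·m²·s⁻³·A⁻²
  D. kg·m²·s⁻³·A⁻¹
  E. [electrical resistance] = kg·m²·s⁻³·A⁻²
All reduce to kg·m²·s⁻³·A⁻² except D., which is kg·m²·s⁻³·A⁻¹.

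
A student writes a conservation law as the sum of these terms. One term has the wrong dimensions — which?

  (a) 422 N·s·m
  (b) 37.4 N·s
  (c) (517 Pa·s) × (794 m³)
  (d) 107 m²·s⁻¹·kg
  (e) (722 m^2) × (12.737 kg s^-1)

(b)

Dimensions:
  (a) N·m·s = kg·m·s⁻²·m·s = kg·m²·s⁻¹
  (b) N·s = kg·m·s⁻²·s = kg·m·s⁻¹
  (c) [kg·m⁻¹·s⁻¹] · [m³] = kg·m²·s⁻¹
  (d) kg·m²·s⁻¹
  (e) [m²] · [kg·s⁻¹] = kg·m²·s⁻¹
All reduce to kg·m²·s⁻¹ except (b), which is kg·m·s⁻¹.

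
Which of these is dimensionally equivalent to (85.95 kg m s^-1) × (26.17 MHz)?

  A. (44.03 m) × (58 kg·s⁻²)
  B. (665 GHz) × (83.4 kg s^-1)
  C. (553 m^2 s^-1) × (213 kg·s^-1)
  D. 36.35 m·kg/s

Reference: [kg·m·s⁻¹] · [s⁻¹] = kg·m·s⁻².
Each option:
  A. [m] · [kg·s⁻²] = kg·m·s⁻²  ← same
  B. [s⁻¹] · [kg·s⁻¹] = kg·s⁻²
  C. [m²·s⁻¹] · [kg·s⁻¹] = kg·m²·s⁻²
  D. kg·m·s⁻¹
Only A. matches kg·m·s⁻².

A.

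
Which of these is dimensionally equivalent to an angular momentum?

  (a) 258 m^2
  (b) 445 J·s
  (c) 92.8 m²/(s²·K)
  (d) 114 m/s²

Reference: [angular momentum] = kg·m²·s⁻¹.
Each option:
  (a) m²
  (b) J·s = N·m·s = kg·m²·s⁻¹  ← same
  (c) m²·s⁻²·K⁻¹
  (d) m·s⁻²
Only (b) matches kg·m²·s⁻¹.

(b)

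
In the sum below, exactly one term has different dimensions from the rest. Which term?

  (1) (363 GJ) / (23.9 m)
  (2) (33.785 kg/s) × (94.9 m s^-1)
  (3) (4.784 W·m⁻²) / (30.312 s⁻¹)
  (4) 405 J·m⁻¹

(3)

Dimensions:
  (1) [kg·m²·s⁻²] / [m] = kg·m·s⁻²
  (2) [kg·s⁻¹] · [m·s⁻¹] = kg·m·s⁻²
  (3) [kg·s⁻³] / [s⁻¹] = kg·s⁻²
  (4) J·m⁻¹ = N·m·m⁻¹ = kg·m·s⁻²
All reduce to kg·m·s⁻² except (3), which is kg·s⁻².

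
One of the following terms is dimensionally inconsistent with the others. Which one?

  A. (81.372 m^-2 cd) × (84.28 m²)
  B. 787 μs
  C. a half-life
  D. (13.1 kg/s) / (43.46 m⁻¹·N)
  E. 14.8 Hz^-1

A.

Work out the base dimensions of each:
  A. [m⁻²·cd] · [m²] = cd
  B. s
  C. [half-life] = s
  D. [kg·s⁻¹] / [kg·s⁻²] = s
  E. Hz⁻¹ = (s⁻¹)⁻¹ = s
All reduce to s except A., which is cd.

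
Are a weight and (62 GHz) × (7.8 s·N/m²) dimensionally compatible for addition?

Work out the base dimensions of each:
  a weight:  [weight] = kg·m·s⁻²
  (62 GHz) × (7.8 s·N/m²):  [s⁻¹] · [kg·m⁻¹·s⁻¹] = kg·m⁻¹·s⁻²
kg·m·s⁻² ≠ kg·m⁻¹·s⁻², so they cannot be added.

No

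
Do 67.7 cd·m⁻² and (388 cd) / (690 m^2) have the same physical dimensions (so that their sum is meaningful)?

Reduce each to base SI dimensions:
  67.7 cd·m⁻²:  cd·m⁻² = m⁻²·cd
  (388 cd) / (690 m^2):  [cd] / [m²] = m⁻²·cd
Both are m⁻²·cd, so they have the same dimensions and can be added.

Yes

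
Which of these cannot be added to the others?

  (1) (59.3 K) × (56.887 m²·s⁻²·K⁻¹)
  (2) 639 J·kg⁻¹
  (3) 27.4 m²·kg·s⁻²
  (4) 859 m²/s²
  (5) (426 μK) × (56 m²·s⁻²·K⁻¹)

(3)

Expand each in SI base units:
  (1) [K] · [m²·s⁻²·K⁻¹] = m²·s⁻²
  (2) J·kg⁻¹ = N·m·kg⁻¹ = m²·s⁻²
  (3) kg·m²·s⁻²
  (4) m²·s⁻²
  (5) [K] · [m²·s⁻²·K⁻¹] = m²·s⁻²
All reduce to m²·s⁻² except (3), which is kg·m²·s⁻².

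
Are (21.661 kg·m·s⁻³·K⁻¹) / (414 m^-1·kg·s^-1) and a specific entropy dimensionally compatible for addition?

Yes

Work out the base dimensions of each:
  (21.661 kg·m·s⁻³·K⁻¹) / (414 m^-1·kg·s^-1):  [kg·m·s⁻³·K⁻¹] / [kg·m⁻¹·s⁻¹] = m²·s⁻²·K⁻¹
  a specific entropy:  [specific entropy] = m²·s⁻²·K⁻¹
Both are m²·s⁻²·K⁻¹, so they have the same dimensions and can be added.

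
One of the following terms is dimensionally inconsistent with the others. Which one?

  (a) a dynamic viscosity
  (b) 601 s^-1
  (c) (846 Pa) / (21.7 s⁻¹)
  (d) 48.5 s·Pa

Work out the base dimensions of each:
  (a) [dynamic viscosity] = kg·m⁻¹·s⁻¹
  (b) s⁻¹
  (c) [kg·m⁻¹·s⁻²] / [s⁻¹] = kg·m⁻¹·s⁻¹
  (d) Pa·s = N·m⁻²·s = kg·m⁻¹·s⁻¹
All reduce to kg·m⁻¹·s⁻¹ except (b), which is s⁻¹.

(b)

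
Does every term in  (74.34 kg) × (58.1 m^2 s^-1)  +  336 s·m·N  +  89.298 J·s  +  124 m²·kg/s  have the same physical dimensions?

Yes

Work out the base dimensions of each:
  (74.34 kg) × (58.1 m^2 s^-1):  [kg] · [m²·s⁻¹] = kg·m²·s⁻¹
  336 s·m·N:  N·m·s = kg·m·s⁻²·m·s = kg·m²·s⁻¹
  89.298 J·s:  J·s = N·m·s = kg·m²·s⁻¹
  124 m²·kg/s:  kg·m²·s⁻¹
Every term reduces to kg·m²·s⁻¹.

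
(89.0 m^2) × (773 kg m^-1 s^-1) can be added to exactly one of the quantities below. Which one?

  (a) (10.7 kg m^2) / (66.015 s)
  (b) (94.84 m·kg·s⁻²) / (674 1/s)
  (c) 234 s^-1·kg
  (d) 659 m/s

Reference: [m²] · [kg·m⁻¹·s⁻¹] = kg·m·s⁻¹.
Each option:
  (a) [kg·m²] / [s] = kg·m²·s⁻¹
  (b) [kg·m·s⁻²] / [s⁻¹] = kg·m·s⁻¹  ← same
  (c) kg·s⁻¹
  (d) m·s⁻¹
Only (b) matches kg·m·s⁻¹.

(b)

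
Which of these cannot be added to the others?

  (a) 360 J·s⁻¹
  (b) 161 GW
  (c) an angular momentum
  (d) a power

Expand each in SI base units:
  (a) J·s⁻¹ = N·m·s⁻¹ = kg·m²·s⁻³
  (b) W = J·s⁻¹ = kg·m²·s⁻³
  (c) [angular momentum] = kg·m²·s⁻¹
  (d) [power] = kg·m²·s⁻³
All reduce to kg·m²·s⁻³ except (c), which is kg·m²·s⁻¹.

(c)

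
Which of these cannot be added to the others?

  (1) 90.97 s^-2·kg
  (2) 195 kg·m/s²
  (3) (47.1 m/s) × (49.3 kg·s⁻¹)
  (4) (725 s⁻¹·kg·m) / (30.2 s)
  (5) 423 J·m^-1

Expand each in SI base units:
  (1) kg·s⁻²
  (2) kg·m·s⁻²
  (3) [m·s⁻¹] · [kg·s⁻¹] = kg·m·s⁻²
  (4) [kg·m·s⁻¹] / [s] = kg·m·s⁻²
  (5) J·m⁻¹ = N·m·m⁻¹ = kg·m·s⁻²
All reduce to kg·m·s⁻² except (1), which is kg·s⁻².

(1)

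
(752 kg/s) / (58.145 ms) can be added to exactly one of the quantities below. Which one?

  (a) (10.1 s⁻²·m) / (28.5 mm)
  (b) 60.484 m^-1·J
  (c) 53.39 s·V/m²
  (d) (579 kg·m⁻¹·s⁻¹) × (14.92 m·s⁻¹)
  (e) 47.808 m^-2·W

(d)

Reference: [kg·s⁻¹] / [s] = kg·s⁻².
Each option:
  (a) [m·s⁻²] / [m] = s⁻²
  (b) J·m⁻¹ = N·m·m⁻¹ = kg·m·s⁻²
  (c) V·s·m⁻² = J·C⁻¹·s·m⁻² = kg·s⁻²·A⁻¹
  (d) [kg·m⁻¹·s⁻¹] · [m·s⁻¹] = kg·s⁻²  ← same
  (e) W·m⁻² = J·s⁻¹·m⁻² = kg·s⁻³
Only (d) matches kg·s⁻².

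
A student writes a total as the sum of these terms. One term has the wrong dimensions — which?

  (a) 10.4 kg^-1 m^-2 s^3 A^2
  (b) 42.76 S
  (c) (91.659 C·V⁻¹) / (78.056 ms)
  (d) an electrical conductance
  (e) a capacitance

Expand each in SI base units:
  (a) kg⁻¹·m⁻²·s³·A²
  (b) S = Ω⁻¹ = kg⁻¹·m⁻²·s³·A²
  (c) [kg⁻¹·m⁻²·s⁴·A²] / [s] = kg⁻¹·m⁻²·s³·A²
  (d) [electrical conductance] = kg⁻¹·m⁻²·s³·A²
  (e) [capacitance] = kg⁻¹·m⁻²·s⁴·A²
All reduce to kg⁻¹·m⁻²·s³·A² except (e), which is kg⁻¹·m⁻²·s⁴·A².

(e)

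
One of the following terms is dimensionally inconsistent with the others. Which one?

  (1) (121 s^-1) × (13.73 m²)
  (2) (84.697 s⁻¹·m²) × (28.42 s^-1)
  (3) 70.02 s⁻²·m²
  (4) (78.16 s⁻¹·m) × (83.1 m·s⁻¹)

Expand each in SI base units:
  (1) [s⁻¹] · [m²] = m²·s⁻¹
  (2) [m²·s⁻¹] · [s⁻¹] = m²·s⁻²
  (3) m²·s⁻²
  (4) [m·s⁻¹] · [m·s⁻¹] = m²·s⁻²
All reduce to m²·s⁻² except (1), which is m²·s⁻¹.

(1)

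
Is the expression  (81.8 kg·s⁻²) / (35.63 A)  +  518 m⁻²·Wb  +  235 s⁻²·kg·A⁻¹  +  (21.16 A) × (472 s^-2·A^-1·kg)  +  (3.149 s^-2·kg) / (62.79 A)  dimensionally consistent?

Expand each in SI base units:
  (81.8 kg·s⁻²) / (35.63 A):  [kg·s⁻²] / [A] = kg·s⁻²·A⁻¹
  518 m⁻²·Wb:  Wb·m⁻² = V·s·m⁻² = kg·s⁻²·A⁻¹
  235 s⁻²·kg·A⁻¹:  kg·s⁻²·A⁻¹
  (21.16 A) × (472 s^-2·A^-1·kg):  [A] · [kg·s⁻²·A⁻¹] = kg·s⁻²
  (3.149 s^-2·kg) / (62.79 A):  [kg·s⁻²] / [A] = kg·s⁻²·A⁻¹
The terms do not share a single dimension (kg·s⁻² vs kg·s⁻²·A⁻¹).

No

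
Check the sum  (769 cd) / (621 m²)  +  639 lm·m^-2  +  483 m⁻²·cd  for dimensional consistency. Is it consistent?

Yes

Dimensions:
  (769 cd) / (621 m²):  [cd] / [m²] = m⁻²·cd
  639 lm·m^-2:  lm·m⁻² = cd·m⁻² = m⁻²·cd
  483 m⁻²·cd:  m⁻²·cd
Every term reduces to m⁻²·cd.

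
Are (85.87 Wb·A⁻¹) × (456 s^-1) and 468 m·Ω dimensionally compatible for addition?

Expand each in SI base units:
  (85.87 Wb·A⁻¹) × (456 s^-1):  [kg·m²·s⁻²·A⁻²] · [s⁻¹] = kg·m²·s⁻³·A⁻²
  468 m·Ω:  Ω·m = V·A⁻¹·m = kg·m³·s⁻³·A⁻²
kg·m²·s⁻³·A⁻² ≠ kg·m³·s⁻³·A⁻², so they cannot be added.

No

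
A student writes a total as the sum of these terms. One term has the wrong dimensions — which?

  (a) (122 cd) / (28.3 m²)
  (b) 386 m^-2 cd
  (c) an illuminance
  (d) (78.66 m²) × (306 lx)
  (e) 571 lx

(d)

Reduce each to base SI dimensions:
  (a) [cd] / [m²] = m⁻²·cd
  (b) m⁻²·cd
  (c) [illuminance] = m⁻²·cd
  (d) [m²] · [m⁻²·cd] = cd
  (e) lx = lm·m⁻² = m⁻²·cd
All reduce to m⁻²·cd except (d), which is cd.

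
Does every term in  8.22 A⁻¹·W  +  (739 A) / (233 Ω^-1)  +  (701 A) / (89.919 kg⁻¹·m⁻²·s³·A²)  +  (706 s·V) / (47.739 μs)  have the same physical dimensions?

Expand each in SI base units:
  8.22 A⁻¹·W:  W·A⁻¹ = J·s⁻¹·A⁻¹ = kg·m²·s⁻³·A⁻¹
  (739 A) / (233 Ω^-1):  [A] / [kg⁻¹·m⁻²·s³·A²] = kg·m²·s⁻³·A⁻¹
  (701 A) / (89.919 kg⁻¹·m⁻²·s³·A²):  [A] / [kg⁻¹·m⁻²·s³·A²] = kg·m²·s⁻³·A⁻¹
  (706 s·V) / (47.739 μs):  [kg·m²·s⁻²·A⁻¹] / [s] = kg·m²·s⁻³·A⁻¹
Every term reduces to kg·m²·s⁻³·A⁻¹.

Yes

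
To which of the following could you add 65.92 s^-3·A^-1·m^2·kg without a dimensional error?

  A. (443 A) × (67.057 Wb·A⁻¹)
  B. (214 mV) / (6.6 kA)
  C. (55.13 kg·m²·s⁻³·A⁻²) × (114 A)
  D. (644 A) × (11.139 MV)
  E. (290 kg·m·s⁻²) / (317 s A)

C.

Reference: kg·m²·s⁻³·A⁻¹.
Each option:
  A. [A] · [kg·m²·s⁻²·A⁻²] = kg·m²·s⁻²·A⁻¹
  B. [kg·m²·s⁻³·A⁻¹] / [A] = kg·m²·s⁻³·A⁻²
  C. [kg·m²·s⁻³·A⁻²] · [A] = kg·m²·s⁻³·A⁻¹  ← same
  D. [A] · [kg·m²·s⁻³·A⁻¹] = kg·m²·s⁻³
  E. [kg·m·s⁻²] / [s·A] = kg·m·s⁻³·A⁻¹
Only C. matches kg·m²·s⁻³·A⁻¹.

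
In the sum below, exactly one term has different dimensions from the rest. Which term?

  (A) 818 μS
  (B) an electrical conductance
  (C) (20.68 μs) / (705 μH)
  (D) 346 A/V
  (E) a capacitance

Reduce each to base SI dimensions:
  (A) S = Ω⁻¹ = kg⁻¹·m⁻²·s³·A²
  (B) [electrical conductance] = kg⁻¹·m⁻²·s³·A²
  (C) [s] / [kg·m²·s⁻²·A⁻²] = kg⁻¹·m⁻²·s³·A²
  (D) A·V⁻¹ = A·(J·C⁻¹)⁻¹ = kg⁻¹·m⁻²·s³·A²
  (E) [capacitance] = kg⁻¹·m⁻²·s⁴·A²
All reduce to kg⁻¹·m⁻²·s³·A² except (E), which is kg⁻¹·m⁻²·s⁴·A².

(E)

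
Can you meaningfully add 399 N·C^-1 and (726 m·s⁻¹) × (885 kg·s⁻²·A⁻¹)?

Dimensions:
  399 N·C^-1:  N·C⁻¹ = kg·m·s⁻²·(s·A)⁻¹ = kg·m·s⁻³·A⁻¹
  (726 m·s⁻¹) × (885 kg·s⁻²·A⁻¹):  [m·s⁻¹] · [kg·s⁻²·A⁻¹] = kg·m·s⁻³·A⁻¹
Both are kg·m·s⁻³·A⁻¹, so they have the same dimensions and can be added.

Yes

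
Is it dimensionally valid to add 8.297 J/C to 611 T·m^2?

No

Work out the base dimensions of each:
  8.297 J/C:  J·C⁻¹ = N·m·(s·A)⁻¹ = kg·m²·s⁻³·A⁻¹
  611 T·m^2:  T·m² = Wb·m⁻²·m² = kg·m²·s⁻²·A⁻¹
kg·m²·s⁻³·A⁻¹ ≠ kg·m²·s⁻²·A⁻¹, so they cannot be added.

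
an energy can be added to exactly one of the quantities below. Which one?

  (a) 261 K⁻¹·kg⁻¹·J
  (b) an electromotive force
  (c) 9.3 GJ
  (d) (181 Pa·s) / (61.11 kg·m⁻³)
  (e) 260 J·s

(c)

Reference: [energy] = kg·m²·s⁻².
Each option:
  (a) J·kg⁻¹·K⁻¹ = N·m·kg⁻¹·K⁻¹ = m²·s⁻²·K⁻¹
  (b) [electromotive force] = kg·m²·s⁻³·A⁻¹
  (c) J = N·m = kg·m²·s⁻²  ← same
  (d) [kg·m⁻¹·s⁻¹] / [kg·m⁻³] = m²·s⁻¹
  (e) J·s = N·m·s = kg·m²·s⁻¹
Only (c) matches kg·m²·s⁻².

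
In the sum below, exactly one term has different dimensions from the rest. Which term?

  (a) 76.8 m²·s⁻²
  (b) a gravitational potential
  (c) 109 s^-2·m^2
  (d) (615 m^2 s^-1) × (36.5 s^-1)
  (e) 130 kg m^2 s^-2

In SI base units:
  (a) m²·s⁻²
  (b) [gravitational potential] = m²·s⁻²
  (c) m²·s⁻²
  (d) [m²·s⁻¹] · [s⁻¹] = m²·s⁻²
  (e) kg·m²·s⁻²
All reduce to m²·s⁻² except (e), which is kg·m²·s⁻².

(e)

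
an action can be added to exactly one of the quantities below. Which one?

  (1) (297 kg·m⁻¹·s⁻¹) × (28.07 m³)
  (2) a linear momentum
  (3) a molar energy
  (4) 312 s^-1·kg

Reference: [action] = kg·m²·s⁻¹.
Each option:
  (1) [kg·m⁻¹·s⁻¹] · [m³] = kg·m²·s⁻¹  ← same
  (2) [linear momentum] = kg·m·s⁻¹
  (3) [molar energy] = kg·m²·s⁻²·mol⁻¹
  (4) kg·s⁻¹
Only (1) matches kg·m²·s⁻¹.

(1)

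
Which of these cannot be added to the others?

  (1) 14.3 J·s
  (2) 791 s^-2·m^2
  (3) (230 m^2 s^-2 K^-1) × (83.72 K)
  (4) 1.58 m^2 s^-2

Expand each in SI base units:
  (1) J·s = N·m·s = kg·m²·s⁻¹
  (2) m²·s⁻²
  (3) [m²·s⁻²·K⁻¹] · [K] = m²·s⁻²
  (4) m²·s⁻²
All reduce to m²·s⁻² except (1), which is kg·m²·s⁻¹.

(1)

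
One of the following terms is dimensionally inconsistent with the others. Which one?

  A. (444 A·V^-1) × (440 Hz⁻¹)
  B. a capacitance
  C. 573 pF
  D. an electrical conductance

Reduce each to base SI dimensions:
  A. [kg⁻¹·m⁻²·s³·A²] · [s] = kg⁻¹·m⁻²·s⁴·A²
  B. [capacitance] = kg⁻¹·m⁻²·s⁴·A²
  C. F = C·V⁻¹ = kg⁻¹·m⁻²·s⁴·A²
  D. [electrical conductance] = kg⁻¹·m⁻²·s³·A²
All reduce to kg⁻¹·m⁻²·s⁴·A² except D., which is kg⁻¹·m⁻²·s³·A².

D.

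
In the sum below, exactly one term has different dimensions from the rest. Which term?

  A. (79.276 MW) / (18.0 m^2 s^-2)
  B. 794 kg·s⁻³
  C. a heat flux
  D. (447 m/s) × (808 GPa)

A.

Work out the base dimensions of each:
  A. [kg·m²·s⁻³] / [m²·s⁻²] = kg·s⁻¹
  B. kg·s⁻³
  C. [heat flux] = kg·s⁻³
  D. [m·s⁻¹] · [kg·m⁻¹·s⁻²] = kg·s⁻³
All reduce to kg·s⁻³ except A., which is kg·s⁻¹.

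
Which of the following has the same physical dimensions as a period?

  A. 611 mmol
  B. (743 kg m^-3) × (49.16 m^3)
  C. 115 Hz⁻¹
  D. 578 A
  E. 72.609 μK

C.

Reference: [period] = s.
Each option:
  A. mol
  B. [kg·m⁻³] · [m³] = kg
  C. Hz⁻¹ = (s⁻¹)⁻¹ = s  ← same
  D. A
  E. K
Only C. matches s.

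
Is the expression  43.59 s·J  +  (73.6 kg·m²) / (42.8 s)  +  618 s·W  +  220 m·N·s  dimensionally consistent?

No

Reduce each to base SI dimensions:
  43.59 s·J:  J·s = N·m·s = kg·m²·s⁻¹
  (73.6 kg·m²) / (42.8 s):  [kg·m²] / [s] = kg·m²·s⁻¹
  618 s·W:  W·s = J·s⁻¹·s = kg·m²·s⁻²
  220 m·N·s:  N·m·s = kg·m·s⁻²·m·s = kg·m²·s⁻¹
The terms do not share a single dimension (kg·m²·s⁻² vs kg·m²·s⁻¹).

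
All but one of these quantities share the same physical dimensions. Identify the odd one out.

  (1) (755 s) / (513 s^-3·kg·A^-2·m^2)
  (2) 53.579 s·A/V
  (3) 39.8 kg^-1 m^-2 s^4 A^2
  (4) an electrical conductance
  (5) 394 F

(4)

In SI base units:
  (1) [s] / [kg·m²·s⁻³·A⁻²] = kg⁻¹·m⁻²·s⁴·A²
  (2) A·s·V⁻¹ = A·s·(J·C⁻¹)⁻¹ = kg⁻¹·m⁻²·s⁴·A²
  (3) kg⁻¹·m⁻²·s⁴·A²
  (4) [electrical conductance] = kg⁻¹·m⁻²·s³·A²
  (5) F = C·V⁻¹ = kg⁻¹·m⁻²·s⁴·A²
All reduce to kg⁻¹·m⁻²·s⁴·A² except (4), which is kg⁻¹·m⁻²·s³·A².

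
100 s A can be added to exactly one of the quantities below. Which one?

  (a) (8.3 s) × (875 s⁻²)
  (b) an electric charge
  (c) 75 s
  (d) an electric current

Reference: s·A.
Each option:
  (a) [s] · [s⁻²] = s⁻¹
  (b) [electric charge] = s·A  ← same
  (c) s
  (d) [electric current] = A
Only (b) matches s·A.

(b)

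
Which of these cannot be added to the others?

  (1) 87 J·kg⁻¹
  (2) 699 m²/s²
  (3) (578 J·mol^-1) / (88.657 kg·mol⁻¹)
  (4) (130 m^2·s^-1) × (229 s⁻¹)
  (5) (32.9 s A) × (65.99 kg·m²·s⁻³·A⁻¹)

Work out the base dimensions of each:
  (1) J·kg⁻¹ = N·m·kg⁻¹ = m²·s⁻²
  (2) m²·s⁻²
  (3) [kg·m²·s⁻²·mol⁻¹] / [kg·mol⁻¹] = m²·s⁻²
  (4) [m²·s⁻¹] · [s⁻¹] = m²·s⁻²
  (5) [s·A] · [kg·m²·s⁻³·A⁻¹] = kg·m²·s⁻²
All reduce to m²·s⁻² except (5), which is kg·m²·s⁻².

(5)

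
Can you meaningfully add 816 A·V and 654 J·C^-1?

In SI base units:
  816 A·V:  V·A = J·C⁻¹·A = kg·m²·s⁻³
  654 J·C^-1:  J·C⁻¹ = N·m·(s·A)⁻¹ = kg·m²·s⁻³·A⁻¹
kg·m²·s⁻³ ≠ kg·m²·s⁻³·A⁻¹, so they cannot be added.

No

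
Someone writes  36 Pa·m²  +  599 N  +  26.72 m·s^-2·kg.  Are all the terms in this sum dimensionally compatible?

Dimensions:
  36 Pa·m²:  Pa·m² = N·m⁻²·m² = kg·m·s⁻²
  599 N:  N = kg·m·s⁻²
  26.72 m·s^-2·kg:  kg·m·s⁻²
Every term reduces to kg·m·s⁻².

Yes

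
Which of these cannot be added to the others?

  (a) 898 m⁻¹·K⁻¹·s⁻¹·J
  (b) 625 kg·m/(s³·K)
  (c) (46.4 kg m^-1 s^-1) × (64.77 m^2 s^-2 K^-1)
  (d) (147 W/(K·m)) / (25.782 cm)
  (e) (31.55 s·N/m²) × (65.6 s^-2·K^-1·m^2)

(d)

In SI base units:
  (a) J·s⁻¹·m⁻¹·K⁻¹ = N·m·s⁻¹·m⁻¹·K⁻¹ = kg·m·s⁻³·K⁻¹
  (b) kg·m·s⁻³·K⁻¹
  (c) [kg·m⁻¹·s⁻¹] · [m²·s⁻²·K⁻¹] = kg·m·s⁻³·K⁻¹
  (d) [kg·m·s⁻³·K⁻¹] / [m] = kg·s⁻³·K⁻¹
  (e) [kg·m⁻¹·s⁻¹] · [m²·s⁻²·K⁻¹] = kg·m·s⁻³·K⁻¹
All reduce to kg·m·s⁻³·K⁻¹ except (d), which is kg·s⁻³·K⁻¹.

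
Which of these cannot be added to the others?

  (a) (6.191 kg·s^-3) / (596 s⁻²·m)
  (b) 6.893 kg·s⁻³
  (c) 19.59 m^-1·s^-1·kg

Dimensions:
  (a) [kg·s⁻³] / [m·s⁻²] = kg·m⁻¹·s⁻¹
  (b) kg·s⁻³
  (c) kg·m⁻¹·s⁻¹
All reduce to kg·m⁻¹·s⁻¹ except (b), which is kg·s⁻³.

(b)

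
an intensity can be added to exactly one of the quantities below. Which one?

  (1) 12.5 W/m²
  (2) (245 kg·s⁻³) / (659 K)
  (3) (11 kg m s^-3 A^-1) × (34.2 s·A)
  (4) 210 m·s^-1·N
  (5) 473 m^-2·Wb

(1)

Reference: [intensity] = kg·s⁻³.
Each option:
  (1) W·m⁻² = J·s⁻¹·m⁻² = kg·s⁻³  ← same
  (2) [kg·s⁻³] / [K] = kg·s⁻³·K⁻¹
  (3) [kg·m·s⁻³·A⁻¹] · [s·A] = kg·m·s⁻²
  (4) N·m·s⁻¹ = kg·m·s⁻²·m·s⁻¹ = kg·m²·s⁻³
  (5) Wb·m⁻² = V·s·m⁻² = kg·s⁻²·A⁻¹
Only (1) matches kg·s⁻³.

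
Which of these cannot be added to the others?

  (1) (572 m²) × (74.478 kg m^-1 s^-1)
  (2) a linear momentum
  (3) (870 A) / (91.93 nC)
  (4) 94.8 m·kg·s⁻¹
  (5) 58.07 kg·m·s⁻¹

(3)

Expand each in SI base units:
  (1) [m²] · [kg·m⁻¹·s⁻¹] = kg·m·s⁻¹
  (2) [linear momentum] = kg·m·s⁻¹
  (3) [A] / [s·A] = s⁻¹
  (4) kg·m·s⁻¹
  (5) kg·m·s⁻¹
All reduce to kg·m·s⁻¹ except (3), which is s⁻¹.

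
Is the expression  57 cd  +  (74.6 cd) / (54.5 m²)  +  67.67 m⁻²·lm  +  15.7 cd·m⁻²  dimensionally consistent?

No

Dimensions:
  57 cd:  cd
  (74.6 cd) / (54.5 m²):  [cd] / [m²] = m⁻²·cd
  67.67 m⁻²·lm:  lm·m⁻² = cd·m⁻² = m⁻²·cd
  15.7 cd·m⁻²:  cd·m⁻² = m⁻²·cd
The terms do not share a single dimension (cd vs m⁻²·cd).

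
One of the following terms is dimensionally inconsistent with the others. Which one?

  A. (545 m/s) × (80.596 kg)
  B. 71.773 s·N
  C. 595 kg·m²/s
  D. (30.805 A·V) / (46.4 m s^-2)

Work out the base dimensions of each:
  A. [m·s⁻¹] · [kg] = kg·m·s⁻¹
  B. N·s = kg·m·s⁻²·s = kg·m·s⁻¹
  C. kg·m²·s⁻¹
  D. [kg·m²·s⁻³] / [m·s⁻²] = kg·m·s⁻¹
All reduce to kg·m·s⁻¹ except C., which is kg·m²·s⁻¹.

C.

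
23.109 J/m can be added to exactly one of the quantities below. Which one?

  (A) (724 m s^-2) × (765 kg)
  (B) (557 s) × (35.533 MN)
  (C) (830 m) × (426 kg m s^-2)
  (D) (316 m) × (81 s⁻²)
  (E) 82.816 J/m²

(A)

Reference: J·m⁻¹ = N·m·m⁻¹ = kg·m·s⁻².
Each option:
  (A) [m·s⁻²] · [kg] = kg·m·s⁻²  ← same
  (B) [s] · [kg·m·s⁻²] = kg·m·s⁻¹
  (C) [m] · [kg·m·s⁻²] = kg·m²·s⁻²
  (D) [m] · [s⁻²] = m·s⁻²
  (E) J·m⁻² = N·m·m⁻² = kg·s⁻²
Only (A) matches kg·m·s⁻².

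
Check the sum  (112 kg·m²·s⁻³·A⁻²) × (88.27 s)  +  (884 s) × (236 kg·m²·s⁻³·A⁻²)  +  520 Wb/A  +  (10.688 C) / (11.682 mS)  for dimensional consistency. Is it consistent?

No

Work out the base dimensions of each:
  (112 kg·m²·s⁻³·A⁻²) × (88.27 s):  [kg·m²·s⁻³·A⁻²] · [s] = kg·m²·s⁻²·A⁻²
  (884 s) × (236 kg·m²·s⁻³·A⁻²):  [s] · [kg·m²·s⁻³·A⁻²] = kg·m²·s⁻²·A⁻²
  520 Wb/A:  Wb·A⁻¹ = V·s·A⁻¹ = kg·m²·s⁻²·A⁻²
  (10.688 C) / (11.682 mS):  [s·A] / [kg⁻¹·m⁻²·s³·A²] = kg·m²·s⁻²·A⁻¹
The terms do not share a single dimension (kg·m²·s⁻²·A⁻² vs kg·m²·s⁻²·A⁻¹).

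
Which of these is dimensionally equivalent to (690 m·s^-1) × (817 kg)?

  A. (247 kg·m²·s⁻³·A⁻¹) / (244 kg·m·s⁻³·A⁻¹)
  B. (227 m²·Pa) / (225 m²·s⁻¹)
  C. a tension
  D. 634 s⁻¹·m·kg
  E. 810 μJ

Reference: [m·s⁻¹] · [kg] = kg·m·s⁻¹.
Each option:
  A. [kg·m²·s⁻³·A⁻¹] / [kg·m·s⁻³·A⁻¹] = m
  B. [kg·m·s⁻²] / [m²·s⁻¹] = kg·m⁻¹·s⁻¹
  C. [tension] = kg·m·s⁻²
  D. kg·m·s⁻¹  ← same
  E. J = N·m = kg·m²·s⁻²
Only D. matches kg·m·s⁻¹.

D.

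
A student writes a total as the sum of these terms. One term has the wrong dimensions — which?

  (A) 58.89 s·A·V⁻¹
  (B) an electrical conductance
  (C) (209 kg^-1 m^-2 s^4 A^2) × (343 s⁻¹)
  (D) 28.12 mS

Reduce each to base SI dimensions:
  (A) A·s·V⁻¹ = A·s·(J·C⁻¹)⁻¹ = kg⁻¹·m⁻²·s⁴·A²
  (B) [electrical conductance] = kg⁻¹·m⁻²·s³·A²
  (C) [kg⁻¹·m⁻²·s⁴·A²] · [s⁻¹] = kg⁻¹·m⁻²·s³·A²
  (D) S = Ω⁻¹ = kg⁻¹·m⁻²·s³·A²
All reduce to kg⁻¹·m⁻²·s³·A² except (A), which is kg⁻¹·m⁻²·s⁴·A².

(A)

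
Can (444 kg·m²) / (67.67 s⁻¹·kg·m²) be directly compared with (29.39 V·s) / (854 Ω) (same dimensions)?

No

Dimensions:
  (444 kg·m²) / (67.67 s⁻¹·kg·m²):  [kg·m²] / [kg·m²·s⁻¹] = s
  (29.39 V·s) / (854 Ω):  [kg·m²·s⁻²·A⁻¹] / [kg·m²·s⁻³·A⁻²] = s·A
s ≠ s·A, so they cannot be added.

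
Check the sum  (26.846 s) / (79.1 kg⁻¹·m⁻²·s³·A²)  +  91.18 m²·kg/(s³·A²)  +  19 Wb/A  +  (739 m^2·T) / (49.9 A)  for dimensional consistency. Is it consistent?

No

Work out the base dimensions of each:
  (26.846 s) / (79.1 kg⁻¹·m⁻²·s³·A²):  [s] / [kg⁻¹·m⁻²·s³·A²] = kg·m²·s⁻²·A⁻²
  91.18 m²·kg/(s³·A²):  kg·m²·s⁻³·A⁻²
  19 Wb/A:  Wb·A⁻¹ = V·s·A⁻¹ = kg·m²·s⁻²·A⁻²
  (739 m^2·T) / (49.9 A):  [kg·m²·s⁻²·A⁻¹] / [A] = kg·m²·s⁻²·A⁻²
The terms do not share a single dimension (kg·m²·s⁻²·A⁻² vs kg·m²·s⁻³·A⁻²).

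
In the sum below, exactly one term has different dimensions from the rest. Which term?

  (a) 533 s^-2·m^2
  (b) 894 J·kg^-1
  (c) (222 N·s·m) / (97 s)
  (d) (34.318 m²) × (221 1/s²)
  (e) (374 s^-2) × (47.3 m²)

Work out the base dimensions of each:
  (a) m²·s⁻²
  (b) J·kg⁻¹ = N·m·kg⁻¹ = m²·s⁻²
  (c) [kg·m²·s⁻¹] / [s] = kg·m²·s⁻²
  (d) [m²] · [s⁻²] = m²·s⁻²
  (e) [s⁻²] · [m²] = m²·s⁻²
All reduce to m²·s⁻² except (c), which is kg·m²·s⁻².

(c)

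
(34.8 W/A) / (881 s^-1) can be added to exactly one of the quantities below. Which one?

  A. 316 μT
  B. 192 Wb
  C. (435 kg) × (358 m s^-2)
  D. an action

B.

Reference: [kg·m²·s⁻³·A⁻¹] / [s⁻¹] = kg·m²·s⁻²·A⁻¹.
Each option:
  A. T = Wb·m⁻² = kg·s⁻²·A⁻¹
  B. Wb = V·s = kg·m²·s⁻²·A⁻¹  ← same
  C. [kg] · [m·s⁻²] = kg·m·s⁻²
  D. [action] = kg·m²·s⁻¹
Only B. matches kg·m²·s⁻²·A⁻¹.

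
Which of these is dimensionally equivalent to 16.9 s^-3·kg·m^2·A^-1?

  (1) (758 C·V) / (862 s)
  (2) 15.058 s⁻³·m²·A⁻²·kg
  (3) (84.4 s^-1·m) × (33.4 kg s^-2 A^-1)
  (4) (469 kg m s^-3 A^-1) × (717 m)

Reference: kg·m²·s⁻³·A⁻¹.
Each option:
  (1) [kg·m²·s⁻²] / [s] = kg·m²·s⁻³
  (2) kg·m²·s⁻³·A⁻²
  (3) [m·s⁻¹] · [kg·s⁻²·A⁻¹] = kg·m·s⁻³·A⁻¹
  (4) [kg·m·s⁻³·A⁻¹] · [m] = kg·m²·s⁻³·A⁻¹  ← same
Only (4) matches kg·m²·s⁻³·A⁻¹.

(4)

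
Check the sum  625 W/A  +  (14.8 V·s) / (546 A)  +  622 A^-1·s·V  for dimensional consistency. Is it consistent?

No

Work out the base dimensions of each:
  625 W/A:  W·A⁻¹ = J·s⁻¹·A⁻¹ = kg·m²·s⁻³·A⁻¹
  (14.8 V·s) / (546 A):  [kg·m²·s⁻²·A⁻¹] / [A] = kg·m²·s⁻²·A⁻²
  622 A^-1·s·V:  V·s·A⁻¹ = J·C⁻¹·s·A⁻¹ = kg·m²·s⁻²·A⁻²
The terms do not share a single dimension (kg·m²·s⁻²·A⁻² vs kg·m²·s⁻³·A⁻¹).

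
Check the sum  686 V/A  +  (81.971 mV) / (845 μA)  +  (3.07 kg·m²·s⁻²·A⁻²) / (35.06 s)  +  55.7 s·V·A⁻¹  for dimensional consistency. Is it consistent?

Work out the base dimensions of each:
  686 V/A:  V·A⁻¹ = J·C⁻¹·A⁻¹ = kg·m²·s⁻³·A⁻²
  (81.971 mV) / (845 μA):  [kg·m²·s⁻³·A⁻¹] / [A] = kg·m²·s⁻³·A⁻²
  (3.07 kg·m²·s⁻²·A⁻²) / (35.06 s):  [kg·m²·s⁻²·A⁻²] / [s] = kg·m²·s⁻³·A⁻²
  55.7 s·V·A⁻¹:  V·s·A⁻¹ = J·C⁻¹·s·A⁻¹ = kg·m²·s⁻²·A⁻²
The terms do not share a single dimension (kg·m²·s⁻²·A⁻² vs kg·m²·s⁻³·A⁻²).

No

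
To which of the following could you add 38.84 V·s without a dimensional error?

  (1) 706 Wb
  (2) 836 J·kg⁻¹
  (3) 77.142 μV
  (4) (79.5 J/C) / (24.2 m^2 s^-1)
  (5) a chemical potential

Reference: V·s = J·C⁻¹·s = kg·m²·s⁻²·A⁻¹.
Each option:
  (1) Wb = V·s = kg·m²·s⁻²·A⁻¹  ← same
  (2) J·kg⁻¹ = N·m·kg⁻¹ = m²·s⁻²
  (3) V = J·C⁻¹ = kg·m²·s⁻³·A⁻¹
  (4) [kg·m²·s⁻³·A⁻¹] / [m²·s⁻¹] = kg·s⁻²·A⁻¹
  (5) [chemical potential] = kg·m²·s⁻²·mol⁻¹
Only (1) matches kg·m²·s⁻²·A⁻¹.

(1)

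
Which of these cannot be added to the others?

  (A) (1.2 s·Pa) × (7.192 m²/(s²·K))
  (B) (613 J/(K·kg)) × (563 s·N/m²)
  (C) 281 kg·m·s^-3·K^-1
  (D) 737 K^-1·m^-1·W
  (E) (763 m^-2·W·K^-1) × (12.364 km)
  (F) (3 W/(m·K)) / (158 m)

Expand each in SI base units:
  (A) [kg·m⁻¹·s⁻¹] · [m²·s⁻²·K⁻¹] = kg·m·s⁻³·K⁻¹
  (B) [m²·s⁻²·K⁻¹] · [kg·m⁻¹·s⁻¹] = kg·m·s⁻³·K⁻¹
  (C) kg·m·s⁻³·K⁻¹
  (D) W·m⁻¹·K⁻¹ = J·s⁻¹·m⁻¹·K⁻¹ = kg·m·s⁻³·K⁻¹
  (E) [kg·s⁻³·K⁻¹] · [m] = kg·m·s⁻³·K⁻¹
  (F) [kg·m·s⁻³·K⁻¹] / [m] = kg·s⁻³·K⁻¹
All reduce to kg·m·s⁻³·K⁻¹ except (F), which is kg·s⁻³·K⁻¹.

(F)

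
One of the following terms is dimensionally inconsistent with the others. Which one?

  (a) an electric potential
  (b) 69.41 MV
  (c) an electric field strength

(c)

Reduce each to base SI dimensions:
  (a) [electric potential] = kg·m²·s⁻³·A⁻¹
  (b) V = J·C⁻¹ = kg·m²·s⁻³·A⁻¹
  (c) [electric field strength] = kg·m·s⁻³·A⁻¹
All reduce to kg·m²·s⁻³·A⁻¹ except (c), which is kg·m·s⁻³·A⁻¹.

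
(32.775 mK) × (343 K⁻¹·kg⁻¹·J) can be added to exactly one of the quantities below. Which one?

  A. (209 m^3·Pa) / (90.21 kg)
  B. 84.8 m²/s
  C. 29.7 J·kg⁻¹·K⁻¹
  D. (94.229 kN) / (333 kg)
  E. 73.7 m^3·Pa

A.

Reference: [K] · [m²·s⁻²·K⁻¹] = m²·s⁻².
Each option:
  A. [kg·m²·s⁻²] / [kg] = m²·s⁻²  ← same
  B. m²·s⁻¹
  C. J·kg⁻¹·K⁻¹ = N·m·kg⁻¹·K⁻¹ = m²·s⁻²·K⁻¹
  D. [kg·m·s⁻²] / [kg] = m·s⁻²
  E. Pa·m³ = N·m⁻²·m³ = kg·m²·s⁻²
Only A. matches m²·s⁻².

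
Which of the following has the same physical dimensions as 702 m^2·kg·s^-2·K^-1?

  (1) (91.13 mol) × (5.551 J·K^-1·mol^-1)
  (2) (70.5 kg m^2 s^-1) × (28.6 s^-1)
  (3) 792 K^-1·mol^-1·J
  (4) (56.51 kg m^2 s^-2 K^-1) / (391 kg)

(1)

Reference: kg·m²·s⁻²·K⁻¹.
Each option:
  (1) [mol] · [kg·m²·s⁻²·K⁻¹·mol⁻¹] = kg·m²·s⁻²·K⁻¹  ← same
  (2) [kg·m²·s⁻¹] · [s⁻¹] = kg·m²·s⁻²
  (3) J·mol⁻¹·K⁻¹ = N·m·mol⁻¹·K⁻¹ = kg·m²·s⁻²·K⁻¹·mol⁻¹
  (4) [kg·m²·s⁻²·K⁻¹] / [kg] = m²·s⁻²·K⁻¹
Only (1) matches kg·m²·s⁻²·K⁻¹.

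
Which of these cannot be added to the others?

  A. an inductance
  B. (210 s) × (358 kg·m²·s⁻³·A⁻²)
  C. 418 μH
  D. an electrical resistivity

D.

Work out the base dimensions of each:
  A. [inductance] = kg·m²·s⁻²·A⁻²
  B. [s] · [kg·m²·s⁻³·A⁻²] = kg·m²·s⁻²·A⁻²
  C. H = V·s·A⁻¹ = kg·m²·s⁻²·A⁻²
  D. [electrical resistivity] = kg·m³·s⁻³·A⁻²
All reduce to kg·m²·s⁻²·A⁻² except D., which is kg·m³·s⁻³·A⁻².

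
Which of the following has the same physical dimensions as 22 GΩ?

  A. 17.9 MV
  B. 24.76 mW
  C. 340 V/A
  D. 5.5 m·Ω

Reference: Ω = V·A⁻¹ = kg·m²·s⁻³·A⁻².
Each option:
  A. V = J·C⁻¹ = kg·m²·s⁻³·A⁻¹
  B. W = J·s⁻¹ = kg·m²·s⁻³
  C. V·A⁻¹ = J·C⁻¹·A⁻¹ = kg·m²·s⁻³·A⁻²  ← same
  D. Ω·m = V·A⁻¹·m = kg·m³·s⁻³·A⁻²
Only C. matches kg·m²·s⁻³·A⁻².

C.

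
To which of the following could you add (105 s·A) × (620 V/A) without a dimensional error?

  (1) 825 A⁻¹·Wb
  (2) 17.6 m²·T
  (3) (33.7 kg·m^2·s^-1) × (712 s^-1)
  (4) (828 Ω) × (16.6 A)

Reference: [s·A] · [kg·m²·s⁻³·A⁻²] = kg·m²·s⁻²·A⁻¹.
Each option:
  (1) Wb·A⁻¹ = V·s·A⁻¹ = kg·m²·s⁻²·A⁻²
  (2) T·m² = Wb·m⁻²·m² = kg·m²·s⁻²·A⁻¹  ← same
  (3) [kg·m²·s⁻¹] · [s⁻¹] = kg·m²·s⁻²
  (4) [kg·m²·s⁻³·A⁻²] · [A] = kg·m²·s⁻³·A⁻¹
Only (2) matches kg·m²·s⁻²·A⁻¹.

(2)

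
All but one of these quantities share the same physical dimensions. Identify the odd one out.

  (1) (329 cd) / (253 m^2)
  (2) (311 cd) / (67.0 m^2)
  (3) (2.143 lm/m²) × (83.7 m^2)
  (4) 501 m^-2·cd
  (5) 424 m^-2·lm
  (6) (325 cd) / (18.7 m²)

Reduce each to base SI dimensions:
  (1) [cd] / [m²] = m⁻²·cd
  (2) [cd] / [m²] = m⁻²·cd
  (3) [m⁻²·cd] · [m²] = cd
  (4) cd·m⁻² = m⁻²·cd
  (5) lm·m⁻² = cd·m⁻² = m⁻²·cd
  (6) [cd] / [m²] = m⁻²·cd
All reduce to m⁻²·cd except (3), which is cd.

(3)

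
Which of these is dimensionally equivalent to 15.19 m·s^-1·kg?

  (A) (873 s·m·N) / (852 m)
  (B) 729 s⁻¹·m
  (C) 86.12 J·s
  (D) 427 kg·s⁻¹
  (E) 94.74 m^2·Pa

(A)

Reference: kg·m·s⁻¹.
Each option:
  (A) [kg·m²·s⁻¹] / [m] = kg·m·s⁻¹  ← same
  (B) m·s⁻¹
  (C) J·s = N·m·s = kg·m²·s⁻¹
  (D) kg·s⁻¹
  (E) Pa·m² = N·m⁻²·m² = kg·m·s⁻²
Only (A) matches kg·m·s⁻¹.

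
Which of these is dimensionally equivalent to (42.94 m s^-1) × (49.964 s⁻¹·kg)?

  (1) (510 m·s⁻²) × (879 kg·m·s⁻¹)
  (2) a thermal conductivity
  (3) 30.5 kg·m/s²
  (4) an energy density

Reference: [m·s⁻¹] · [kg·s⁻¹] = kg·m·s⁻².
Each option:
  (1) [m·s⁻²] · [kg·m·s⁻¹] = kg·m²·s⁻³
  (2) [thermal conductivity] = kg·m·s⁻³·K⁻¹
  (3) kg·m·s⁻²  ← same
  (4) [energy density] = kg·m⁻¹·s⁻²
Only (3) matches kg·m·s⁻².

(3)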